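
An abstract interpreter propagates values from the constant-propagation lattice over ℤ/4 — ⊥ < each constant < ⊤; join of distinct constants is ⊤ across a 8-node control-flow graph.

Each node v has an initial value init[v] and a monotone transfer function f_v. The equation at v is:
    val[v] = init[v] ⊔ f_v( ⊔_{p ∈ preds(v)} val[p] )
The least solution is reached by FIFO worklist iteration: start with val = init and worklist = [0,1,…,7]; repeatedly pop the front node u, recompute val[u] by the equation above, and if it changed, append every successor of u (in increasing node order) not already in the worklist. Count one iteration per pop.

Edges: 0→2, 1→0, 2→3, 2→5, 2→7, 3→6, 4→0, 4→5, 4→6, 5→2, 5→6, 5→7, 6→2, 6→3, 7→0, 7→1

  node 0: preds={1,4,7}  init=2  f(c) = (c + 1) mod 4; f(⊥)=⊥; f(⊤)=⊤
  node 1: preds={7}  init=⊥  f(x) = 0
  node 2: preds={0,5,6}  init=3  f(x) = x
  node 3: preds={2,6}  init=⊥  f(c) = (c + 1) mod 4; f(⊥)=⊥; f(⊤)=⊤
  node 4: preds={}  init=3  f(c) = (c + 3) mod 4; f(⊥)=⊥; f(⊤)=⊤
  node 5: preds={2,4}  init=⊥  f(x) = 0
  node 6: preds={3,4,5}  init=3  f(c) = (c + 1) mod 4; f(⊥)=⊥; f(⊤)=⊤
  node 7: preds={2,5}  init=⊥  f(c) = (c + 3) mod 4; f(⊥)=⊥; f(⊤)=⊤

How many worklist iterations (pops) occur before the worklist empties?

Iteration log — 12 steps:
  step 1. node 0  ⊔preds=3  new=⊤  old=2  +wl: 
  step 2. node 1  ⊔preds=⊥  new=0  old=⊥  +wl: 0
  step 3. node 2  ⊔preds=⊤  new=⊤  old=3  +wl: 
  step 4. node 3  ⊔preds=⊤  new=⊤  old=⊥  +wl: 
  step 5. node 4  ⊔preds=⊥  new=3  stable
  step 6. node 5  ⊔preds=⊤  new=0  old=⊥  +wl: 2
  step 7. node 6  ⊔preds=⊤  new=⊤  old=3  +wl: 3
  step 8. node 7  ⊔preds=⊤  new=⊤  old=⊥  +wl: 1
  step 9. node 0  ⊔preds=⊤  new=⊤  stable
  step 10. node 2  ⊔preds=⊤  new=⊤  stable
  step 11. node 3  ⊔preds=⊤  new=⊤  stable
  step 12. node 1  ⊔preds=⊤  new=0  stable

Least fixpoint reached:
  node 0: ⊤
  node 1: 0
  node 2: ⊤
  node 3: ⊤
  node 4: 3
  node 5: 0
  node 6: ⊤
  node 7: ⊤

12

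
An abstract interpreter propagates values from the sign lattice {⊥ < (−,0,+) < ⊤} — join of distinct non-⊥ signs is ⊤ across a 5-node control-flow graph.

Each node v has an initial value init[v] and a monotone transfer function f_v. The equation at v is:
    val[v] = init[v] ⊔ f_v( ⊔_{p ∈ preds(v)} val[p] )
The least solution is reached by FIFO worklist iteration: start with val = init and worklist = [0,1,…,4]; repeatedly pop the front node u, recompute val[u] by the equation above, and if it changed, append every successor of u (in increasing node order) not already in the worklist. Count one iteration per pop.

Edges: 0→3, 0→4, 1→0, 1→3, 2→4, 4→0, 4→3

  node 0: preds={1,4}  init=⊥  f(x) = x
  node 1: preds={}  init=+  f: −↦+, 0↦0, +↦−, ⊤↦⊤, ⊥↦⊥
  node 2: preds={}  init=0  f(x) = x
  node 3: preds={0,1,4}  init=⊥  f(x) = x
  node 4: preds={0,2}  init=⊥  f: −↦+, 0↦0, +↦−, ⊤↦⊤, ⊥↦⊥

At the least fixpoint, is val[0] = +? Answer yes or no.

no

Trace (8 dequeues):
  [1] u=0 | in + | out + | prev ⊥ | push {}
  [2] u=1 | in ⊥ | out + | ==
  [3] u=2 | in ⊥ | out 0 | ==
  [4] u=3 | in + | out + | prev ⊥ | push {}
  [5] u=4 | in ⊤ | out ⊤ | prev ⊥ | push {0,3}
  [6] u=0 | in ⊤ | out ⊤ | prev + | push {4}
  [7] u=3 | in ⊤ | out ⊤ | prev + | push {}
  [8] u=4 | in ⊤ | out ⊤ | ==

Converged values:
  [0] ⊤
  [1] +
  [2] 0
  [3] ⊤
  [4] ⊤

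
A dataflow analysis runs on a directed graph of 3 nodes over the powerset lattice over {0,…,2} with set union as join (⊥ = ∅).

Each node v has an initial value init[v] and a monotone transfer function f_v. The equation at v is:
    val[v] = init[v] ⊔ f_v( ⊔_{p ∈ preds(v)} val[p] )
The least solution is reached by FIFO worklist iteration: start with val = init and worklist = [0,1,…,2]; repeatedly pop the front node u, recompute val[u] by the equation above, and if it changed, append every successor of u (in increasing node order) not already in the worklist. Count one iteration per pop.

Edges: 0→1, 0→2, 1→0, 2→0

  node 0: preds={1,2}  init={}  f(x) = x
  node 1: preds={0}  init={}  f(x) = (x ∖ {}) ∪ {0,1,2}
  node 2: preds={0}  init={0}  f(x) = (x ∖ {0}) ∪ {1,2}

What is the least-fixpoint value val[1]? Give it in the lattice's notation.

Worklist (6 pops):
  #1 pop 0: in={0} → {0} (was {}); enqueue []
  #2 pop 1: in={0} → {0,1,2} (was {}); enqueue [0]
  #3 pop 2: in={0} → {0,1,2} (was {0}); enqueue []
  #4 pop 0: in={0,1,2} → {0,1,2} (was {0}); enqueue [1,2]
  #5 pop 1: in={0,1,2} → {0,1,2} (no change)
  #6 pop 2: in={0,1,2} → {0,1,2} (no change)

Fixpoint:
  val[0] = {0,1,2}
  val[1] = {0,1,2}
  val[2] = {0,1,2}

{0,1,2}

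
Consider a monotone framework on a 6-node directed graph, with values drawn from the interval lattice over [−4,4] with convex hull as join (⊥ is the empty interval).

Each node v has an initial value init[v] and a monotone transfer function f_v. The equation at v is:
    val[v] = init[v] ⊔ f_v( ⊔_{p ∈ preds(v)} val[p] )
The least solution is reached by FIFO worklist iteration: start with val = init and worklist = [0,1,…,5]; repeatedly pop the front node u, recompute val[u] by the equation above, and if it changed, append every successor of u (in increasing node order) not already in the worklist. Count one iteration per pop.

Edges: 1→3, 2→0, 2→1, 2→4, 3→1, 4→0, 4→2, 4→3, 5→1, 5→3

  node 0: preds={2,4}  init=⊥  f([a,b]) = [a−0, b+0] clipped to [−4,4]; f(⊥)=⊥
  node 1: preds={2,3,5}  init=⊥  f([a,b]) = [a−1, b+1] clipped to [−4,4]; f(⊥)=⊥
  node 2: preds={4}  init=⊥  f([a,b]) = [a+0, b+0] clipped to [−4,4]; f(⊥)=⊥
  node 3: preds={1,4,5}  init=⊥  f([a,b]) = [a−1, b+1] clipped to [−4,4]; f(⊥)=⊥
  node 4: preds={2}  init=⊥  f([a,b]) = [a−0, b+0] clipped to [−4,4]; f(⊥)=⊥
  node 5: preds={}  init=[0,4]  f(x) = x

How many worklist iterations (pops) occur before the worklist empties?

Worklist (10 pops):
  #1 pop 0: in=⊥ → ⊥ (no change)
  #2 pop 1: in=[0,4] → [-1,4] (was ⊥); enqueue []
  #3 pop 2: in=⊥ → ⊥ (no change)
  #4 pop 3: in=[-1,4] → [-2,4] (was ⊥); enqueue [1]
  #5 pop 4: in=⊥ → ⊥ (no change)
  #6 pop 5: in=⊥ → [0,4] (no change)
  #7 pop 1: in=[-2,4] → [-3,4] (was [-1,4]); enqueue [3]
  #8 pop 3: in=[-3,4] → [-4,4] (was [-2,4]); enqueue [1]
  #9 pop 1: in=[-4,4] → [-4,4] (was [-3,4]); enqueue [3]
  #10 pop 3: in=[-4,4] → [-4,4] (no change)

Fixpoint:
  val[0] = ⊥
  val[1] = [-4,4]
  val[2] = ⊥
  val[3] = [-4,4]
  val[4] = ⊥
  val[5] = [0,4]

10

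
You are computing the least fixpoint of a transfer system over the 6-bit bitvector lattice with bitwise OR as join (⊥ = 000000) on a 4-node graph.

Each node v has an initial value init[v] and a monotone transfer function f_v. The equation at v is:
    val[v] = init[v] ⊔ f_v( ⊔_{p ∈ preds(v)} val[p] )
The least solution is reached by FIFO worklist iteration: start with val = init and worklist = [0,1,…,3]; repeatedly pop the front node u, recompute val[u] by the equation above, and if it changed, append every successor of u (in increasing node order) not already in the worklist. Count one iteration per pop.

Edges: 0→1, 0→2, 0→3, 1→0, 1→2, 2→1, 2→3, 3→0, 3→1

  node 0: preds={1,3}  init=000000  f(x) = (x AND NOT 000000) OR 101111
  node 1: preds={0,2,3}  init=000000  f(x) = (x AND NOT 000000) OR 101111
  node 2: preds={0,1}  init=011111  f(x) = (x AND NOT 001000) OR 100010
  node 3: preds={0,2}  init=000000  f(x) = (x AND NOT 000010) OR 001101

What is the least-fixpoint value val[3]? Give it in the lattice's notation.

Trace (8 dequeues):
  [1] u=0 | in 000000 | out 101111 | prev 000000 | push {}
  [2] u=1 | in 111111 | out 111111 | prev 000000 | push {0}
  [3] u=2 | in 111111 | out 111111 | prev 011111 | push {1}
  [4] u=3 | in 111111 | out 111101 | prev 000000 | push {}
  [5] u=0 | in 111111 | out 111111 | prev 101111 | push {2,3}
  [6] u=1 | in 111111 | out 111111 | ==
  [7] u=2 | in 111111 | out 111111 | ==
  [8] u=3 | in 111111 | out 111101 | ==

Converged values:
  [0] 111111
  [1] 111111
  [2] 111111
  [3] 111101

111101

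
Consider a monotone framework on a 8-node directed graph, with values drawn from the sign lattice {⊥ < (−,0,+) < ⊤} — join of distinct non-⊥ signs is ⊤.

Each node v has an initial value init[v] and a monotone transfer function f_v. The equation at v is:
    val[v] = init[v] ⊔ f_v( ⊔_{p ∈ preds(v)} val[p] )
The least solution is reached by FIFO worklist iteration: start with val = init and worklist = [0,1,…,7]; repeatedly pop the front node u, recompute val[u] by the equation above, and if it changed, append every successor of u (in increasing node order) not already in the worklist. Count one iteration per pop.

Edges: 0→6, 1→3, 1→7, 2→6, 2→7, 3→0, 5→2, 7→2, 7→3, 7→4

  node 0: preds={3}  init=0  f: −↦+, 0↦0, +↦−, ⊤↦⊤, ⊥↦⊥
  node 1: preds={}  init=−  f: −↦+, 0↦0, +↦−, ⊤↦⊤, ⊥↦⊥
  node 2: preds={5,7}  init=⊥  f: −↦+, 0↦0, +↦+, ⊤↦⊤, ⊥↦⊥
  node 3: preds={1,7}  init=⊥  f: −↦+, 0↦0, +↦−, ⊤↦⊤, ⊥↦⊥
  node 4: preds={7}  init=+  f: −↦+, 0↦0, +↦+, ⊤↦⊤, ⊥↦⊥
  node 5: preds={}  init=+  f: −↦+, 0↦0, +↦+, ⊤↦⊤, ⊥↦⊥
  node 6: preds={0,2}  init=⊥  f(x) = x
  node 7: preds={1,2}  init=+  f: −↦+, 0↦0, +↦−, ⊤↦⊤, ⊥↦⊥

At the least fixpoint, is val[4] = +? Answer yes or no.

no

Trace (14 dequeues):
  [1] u=0 | in ⊥ | out 0 | ==
  [2] u=1 | in ⊥ | out − | ==
  [3] u=2 | in + | out + | prev ⊥ | push {}
  [4] u=3 | in ⊤ | out ⊤ | prev ⊥ | push {0}
  [5] u=4 | in + | out + | ==
  [6] u=5 | in ⊥ | out + | ==
  [7] u=6 | in ⊤ | out ⊤ | prev ⊥ | push {}
  [8] u=7 | in ⊤ | out ⊤ | prev + | push {2,3,4}
  [9] u=0 | in ⊤ | out ⊤ | prev 0 | push {6}
  [10] u=2 | in ⊤ | out ⊤ | prev + | push {7}
  [11] u=3 | in ⊤ | out ⊤ | ==
  [12] u=4 | in ⊤ | out ⊤ | prev + | push {}
  [13] u=6 | in ⊤ | out ⊤ | ==
  [14] u=7 | in ⊤ | out ⊤ | ==

Converged values:
  [0] ⊤
  [1] −
  [2] ⊤
  [3] ⊤
  [4] ⊤
  [5] +
  [6] ⊤
  [7] ⊤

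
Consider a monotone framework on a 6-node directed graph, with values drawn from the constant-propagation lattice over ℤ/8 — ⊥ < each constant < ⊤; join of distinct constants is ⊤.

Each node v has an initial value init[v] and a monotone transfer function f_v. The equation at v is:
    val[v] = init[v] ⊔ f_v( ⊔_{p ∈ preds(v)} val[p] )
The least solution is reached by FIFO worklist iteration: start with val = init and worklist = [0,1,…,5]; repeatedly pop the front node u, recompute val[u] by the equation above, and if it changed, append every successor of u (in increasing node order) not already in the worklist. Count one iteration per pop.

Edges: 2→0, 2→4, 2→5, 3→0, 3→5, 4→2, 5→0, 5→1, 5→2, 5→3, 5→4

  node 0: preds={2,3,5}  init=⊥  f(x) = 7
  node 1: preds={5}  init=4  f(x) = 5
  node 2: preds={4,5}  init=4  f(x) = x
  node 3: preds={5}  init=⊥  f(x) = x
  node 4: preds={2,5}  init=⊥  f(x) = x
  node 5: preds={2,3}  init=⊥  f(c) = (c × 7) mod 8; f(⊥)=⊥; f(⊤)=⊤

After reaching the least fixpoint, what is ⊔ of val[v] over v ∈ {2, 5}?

4

Iteration log — 13 steps:
  step 1. node 0  ⊔preds=4  new=7  old=⊥  +wl: 
  step 2. node 1  ⊔preds=⊥  new=⊤  old=4  +wl: 
  step 3. node 2  ⊔preds=⊥  new=4  stable
  step 4. node 3  ⊔preds=⊥  new=⊥  stable
  step 5. node 4  ⊔preds=4  new=4  old=⊥  +wl: 2
  step 6. node 5  ⊔preds=4  new=4  old=⊥  +wl: 0,1,3,4
  step 7. node 2  ⊔preds=4  new=4  stable
  step 8. node 0  ⊔preds=4  new=7  stable
  step 9. node 1  ⊔preds=4  new=⊤  stable
  step 10. node 3  ⊔preds=4  new=4  old=⊥  +wl: 0,5
  step 11. node 4  ⊔preds=4  new=4  stable
  step 12. node 0  ⊔preds=4  new=7  stable
  step 13. node 5  ⊔preds=4  new=4  stable

Least fixpoint reached:
  node 0: 7
  node 1: ⊤
  node 2: 4
  node 3: 4
  node 4: 4
  node 5: 4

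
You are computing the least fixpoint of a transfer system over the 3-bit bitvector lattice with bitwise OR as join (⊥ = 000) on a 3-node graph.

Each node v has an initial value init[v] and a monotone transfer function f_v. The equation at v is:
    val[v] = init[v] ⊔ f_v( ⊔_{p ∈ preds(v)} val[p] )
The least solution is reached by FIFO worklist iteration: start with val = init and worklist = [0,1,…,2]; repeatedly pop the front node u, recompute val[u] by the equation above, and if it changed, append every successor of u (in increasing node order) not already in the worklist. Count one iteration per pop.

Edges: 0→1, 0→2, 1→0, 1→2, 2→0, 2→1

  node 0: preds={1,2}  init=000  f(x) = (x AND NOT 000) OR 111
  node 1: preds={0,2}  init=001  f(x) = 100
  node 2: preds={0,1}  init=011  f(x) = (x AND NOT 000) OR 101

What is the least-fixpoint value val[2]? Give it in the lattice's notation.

Trace (5 dequeues):
  [1] u=0 | in 011 | out 111 | prev 000 | push {}
  [2] u=1 | in 111 | out 101 | prev 001 | push {0}
  [3] u=2 | in 111 | out 111 | prev 011 | push {1}
  [4] u=0 | in 111 | out 111 | ==
  [5] u=1 | in 111 | out 101 | ==

Converged values:
  [0] 111
  [1] 101
  [2] 111

111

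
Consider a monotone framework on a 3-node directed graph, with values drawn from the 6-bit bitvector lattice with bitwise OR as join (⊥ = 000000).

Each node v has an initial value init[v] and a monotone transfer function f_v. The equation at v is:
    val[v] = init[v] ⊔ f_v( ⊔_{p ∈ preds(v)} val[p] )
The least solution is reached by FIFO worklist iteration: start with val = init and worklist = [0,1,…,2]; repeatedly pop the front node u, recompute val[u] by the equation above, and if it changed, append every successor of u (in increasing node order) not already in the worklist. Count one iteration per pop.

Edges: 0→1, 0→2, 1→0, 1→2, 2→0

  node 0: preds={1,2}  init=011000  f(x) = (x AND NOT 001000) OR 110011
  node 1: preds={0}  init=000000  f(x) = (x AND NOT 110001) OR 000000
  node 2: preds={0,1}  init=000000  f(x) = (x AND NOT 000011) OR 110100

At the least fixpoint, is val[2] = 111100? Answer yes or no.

yes

Trace (7 dequeues):
  [1] u=0 | in 000000 | out 111011 | prev 011000 | push {}
  [2] u=1 | in 111011 | out 001010 | prev 000000 | push {0}
  [3] u=2 | in 111011 | out 111100 | prev 000000 | push {}
  [4] u=0 | in 111110 | out 111111 | prev 111011 | push {1,2}
  [5] u=1 | in 111111 | out 001110 | prev 001010 | push {0}
  [6] u=2 | in 111111 | out 111100 | ==
  [7] u=0 | in 111110 | out 111111 | ==

Converged values:
  [0] 111111
  [1] 001110
  [2] 111100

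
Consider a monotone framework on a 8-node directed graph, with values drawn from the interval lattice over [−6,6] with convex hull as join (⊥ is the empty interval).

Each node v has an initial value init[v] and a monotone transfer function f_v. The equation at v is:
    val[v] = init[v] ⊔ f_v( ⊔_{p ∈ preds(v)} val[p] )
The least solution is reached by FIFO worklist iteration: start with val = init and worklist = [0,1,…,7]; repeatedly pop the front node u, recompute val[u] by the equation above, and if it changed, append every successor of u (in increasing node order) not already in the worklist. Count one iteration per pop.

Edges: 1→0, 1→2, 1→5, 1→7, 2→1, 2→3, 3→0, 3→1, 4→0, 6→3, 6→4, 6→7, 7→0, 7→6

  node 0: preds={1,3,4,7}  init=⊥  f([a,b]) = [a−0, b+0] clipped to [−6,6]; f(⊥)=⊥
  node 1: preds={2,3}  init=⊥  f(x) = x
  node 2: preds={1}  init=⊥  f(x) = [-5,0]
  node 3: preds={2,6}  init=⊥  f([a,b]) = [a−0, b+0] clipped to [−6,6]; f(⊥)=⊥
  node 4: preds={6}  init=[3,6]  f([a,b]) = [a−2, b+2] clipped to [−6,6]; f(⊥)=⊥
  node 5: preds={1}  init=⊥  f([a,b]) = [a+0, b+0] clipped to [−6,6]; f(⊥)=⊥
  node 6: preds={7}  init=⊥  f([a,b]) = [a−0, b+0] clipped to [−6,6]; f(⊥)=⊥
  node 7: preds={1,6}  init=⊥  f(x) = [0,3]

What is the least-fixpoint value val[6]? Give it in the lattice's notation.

[0,3]

Iteration log — 22 steps:
  step 1. node 0  ⊔preds=[3,6]  new=[3,6]  old=⊥  +wl: 
  step 2. node 1  ⊔preds=⊥  new=⊥  stable
  step 3. node 2  ⊔preds=⊥  new=[-5,0]  old=⊥  +wl: 1
  step 4. node 3  ⊔preds=[-5,0]  new=[-5,0]  old=⊥  +wl: 0
  step 5. node 4  ⊔preds=⊥  new=[3,6]  stable
  step 6. node 5  ⊔preds=⊥  new=⊥  stable
  step 7. node 6  ⊔preds=⊥  new=⊥  stable
  step 8. node 7  ⊔preds=⊥  new=[0,3]  old=⊥  +wl: 6
  step 9. node 1  ⊔preds=[-5,0]  new=[-5,0]  old=⊥  +wl: 2,5,7
  step 10. node 0  ⊔preds=[-5,6]  new=[-5,6]  old=[3,6]  +wl: 
  step 11. node 6  ⊔preds=[0,3]  new=[0,3]  old=⊥  +wl: 3,4
  step 12. node 2  ⊔preds=[-5,0]  new=[-5,0]  stable
  step 13. node 5  ⊔preds=[-5,0]  new=[-5,0]  old=⊥  +wl: 
  step 14. node 7  ⊔preds=[-5,3]  new=[0,3]  stable
  step 15. node 3  ⊔preds=[-5,3]  new=[-5,3]  old=[-5,0]  +wl: 0,1
  step 16. node 4  ⊔preds=[0,3]  new=[-2,6]  old=[3,6]  +wl: 
  step 17. node 0  ⊔preds=[-5,6]  new=[-5,6]  stable
  step 18. node 1  ⊔preds=[-5,3]  new=[-5,3]  old=[-5,0]  +wl: 0,2,5,7
  step 19. node 0  ⊔preds=[-5,6]  new=[-5,6]  stable
  step 20. node 2  ⊔preds=[-5,3]  new=[-5,0]  stable
  step 21. node 5  ⊔preds=[-5,3]  new=[-5,3]  old=[-5,0]  +wl: 
  step 22. node 7  ⊔preds=[-5,3]  new=[0,3]  stable

Least fixpoint reached:
  node 0: [-5,6]
  node 1: [-5,3]
  node 2: [-5,0]
  node 3: [-5,3]
  node 4: [-2,6]
  node 5: [-5,3]
  node 6: [0,3]
  node 7: [0,3]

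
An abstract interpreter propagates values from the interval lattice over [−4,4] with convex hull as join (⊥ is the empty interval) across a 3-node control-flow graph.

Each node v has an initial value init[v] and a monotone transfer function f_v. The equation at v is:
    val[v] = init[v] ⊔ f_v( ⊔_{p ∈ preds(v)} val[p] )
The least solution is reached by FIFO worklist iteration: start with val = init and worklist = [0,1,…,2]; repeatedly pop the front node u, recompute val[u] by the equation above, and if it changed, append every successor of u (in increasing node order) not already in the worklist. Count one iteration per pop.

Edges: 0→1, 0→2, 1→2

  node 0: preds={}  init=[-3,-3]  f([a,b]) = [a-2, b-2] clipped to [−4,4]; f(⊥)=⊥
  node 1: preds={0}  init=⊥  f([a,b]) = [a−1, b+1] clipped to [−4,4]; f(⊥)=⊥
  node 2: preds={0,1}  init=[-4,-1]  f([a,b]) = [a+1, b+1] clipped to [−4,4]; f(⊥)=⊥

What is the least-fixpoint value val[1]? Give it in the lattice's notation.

Iteration log — 3 steps:
  step 1. node 0  ⊔preds=⊥  new=[-3,-3]  stable
  step 2. node 1  ⊔preds=[-3,-3]  new=[-4,-2]  old=⊥  +wl: 
  step 3. node 2  ⊔preds=[-4,-2]  new=[-4,-1]  stable

Least fixpoint reached:
  node 0: [-3,-3]
  node 1: [-4,-2]
  node 2: [-4,-1]

[-4,-2]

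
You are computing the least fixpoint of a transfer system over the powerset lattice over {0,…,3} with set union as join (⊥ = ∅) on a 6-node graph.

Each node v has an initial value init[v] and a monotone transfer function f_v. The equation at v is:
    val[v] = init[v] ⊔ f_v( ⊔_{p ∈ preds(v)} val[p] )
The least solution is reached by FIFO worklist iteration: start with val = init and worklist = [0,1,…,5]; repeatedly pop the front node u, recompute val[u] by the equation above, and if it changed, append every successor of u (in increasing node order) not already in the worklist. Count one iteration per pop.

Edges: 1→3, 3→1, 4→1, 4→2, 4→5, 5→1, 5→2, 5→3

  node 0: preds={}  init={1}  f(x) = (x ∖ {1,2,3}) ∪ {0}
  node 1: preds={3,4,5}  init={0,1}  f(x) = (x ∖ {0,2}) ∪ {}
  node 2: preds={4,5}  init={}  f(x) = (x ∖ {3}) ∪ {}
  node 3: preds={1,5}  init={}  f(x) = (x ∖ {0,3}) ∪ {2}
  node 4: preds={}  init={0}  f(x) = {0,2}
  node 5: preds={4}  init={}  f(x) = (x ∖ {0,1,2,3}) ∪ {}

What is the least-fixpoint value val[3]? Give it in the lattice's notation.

{1,2}

Worklist (8 pops):
  #1 pop 0: in={} → {0,1} (was {1}); enqueue []
  #2 pop 1: in={0} → {0,1} (no change)
  #3 pop 2: in={0} → {0} (was {}); enqueue []
  #4 pop 3: in={0,1} → {1,2} (was {}); enqueue [1]
  #5 pop 4: in={} → {0,2} (was {0}); enqueue [2]
  #6 pop 5: in={0,2} → {} (no change)
  #7 pop 1: in={0,1,2} → {0,1} (no change)
  #8 pop 2: in={0,2} → {0,2} (was {0}); enqueue []

Fixpoint:
  val[0] = {0,1}
  val[1] = {0,1}
  val[2] = {0,2}
  val[3] = {1,2}
  val[4] = {0,2}
  val[5] = {}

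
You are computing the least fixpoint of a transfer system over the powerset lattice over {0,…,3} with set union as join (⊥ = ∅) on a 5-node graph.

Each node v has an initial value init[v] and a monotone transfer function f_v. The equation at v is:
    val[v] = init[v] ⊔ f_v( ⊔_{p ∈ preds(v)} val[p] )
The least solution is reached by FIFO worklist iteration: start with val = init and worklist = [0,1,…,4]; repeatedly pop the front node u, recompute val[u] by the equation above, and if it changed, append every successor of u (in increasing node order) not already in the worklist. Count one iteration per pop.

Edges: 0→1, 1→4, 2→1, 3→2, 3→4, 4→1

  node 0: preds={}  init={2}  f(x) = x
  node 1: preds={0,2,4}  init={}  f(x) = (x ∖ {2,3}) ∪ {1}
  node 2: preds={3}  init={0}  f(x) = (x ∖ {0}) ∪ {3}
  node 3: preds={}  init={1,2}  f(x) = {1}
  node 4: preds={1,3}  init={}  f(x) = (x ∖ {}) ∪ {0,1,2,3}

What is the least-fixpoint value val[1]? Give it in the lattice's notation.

{0,1}

Iteration log — 6 steps:
  step 1. node 0  ⊔preds={}  new={2}  stable
  step 2. node 1  ⊔preds={0,2}  new={0,1}  old={}  +wl: 
  step 3. node 2  ⊔preds={1,2}  new={0,1,2,3}  old={0}  +wl: 1
  step 4. node 3  ⊔preds={}  new={1,2}  stable
  step 5. node 4  ⊔preds={0,1,2}  new={0,1,2,3}  old={}  +wl: 
  step 6. node 1  ⊔preds={0,1,2,3}  new={0,1}  stable

Least fixpoint reached:
  node 0: {2}
  node 1: {0,1}
  node 2: {0,1,2,3}
  node 3: {1,2}
  node 4: {0,1,2,3}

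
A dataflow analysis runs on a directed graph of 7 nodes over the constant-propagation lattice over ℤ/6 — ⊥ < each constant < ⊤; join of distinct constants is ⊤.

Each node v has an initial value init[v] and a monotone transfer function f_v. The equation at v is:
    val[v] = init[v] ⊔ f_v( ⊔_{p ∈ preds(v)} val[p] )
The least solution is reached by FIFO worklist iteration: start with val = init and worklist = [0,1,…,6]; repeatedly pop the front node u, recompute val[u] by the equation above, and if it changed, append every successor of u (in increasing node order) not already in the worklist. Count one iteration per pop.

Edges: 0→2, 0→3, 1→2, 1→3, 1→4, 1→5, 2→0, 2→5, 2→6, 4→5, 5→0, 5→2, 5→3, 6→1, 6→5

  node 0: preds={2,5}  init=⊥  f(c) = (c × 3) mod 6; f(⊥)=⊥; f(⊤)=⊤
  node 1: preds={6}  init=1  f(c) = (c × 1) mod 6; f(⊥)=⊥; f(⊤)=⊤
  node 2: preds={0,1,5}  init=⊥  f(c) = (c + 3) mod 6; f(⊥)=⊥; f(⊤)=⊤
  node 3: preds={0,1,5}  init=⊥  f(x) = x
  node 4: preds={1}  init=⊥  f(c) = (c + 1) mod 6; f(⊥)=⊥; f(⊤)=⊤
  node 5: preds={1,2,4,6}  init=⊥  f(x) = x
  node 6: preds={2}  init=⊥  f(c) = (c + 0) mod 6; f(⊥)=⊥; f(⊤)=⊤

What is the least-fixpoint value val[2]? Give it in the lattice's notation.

Iteration log — 19 steps:
  step 1. node 0  ⊔preds=⊥  new=⊥  stable
  step 2. node 1  ⊔preds=⊥  new=1  stable
  step 3. node 2  ⊔preds=1  new=4  old=⊥  +wl: 0
  step 4. node 3  ⊔preds=1  new=1  old=⊥  +wl: 
  step 5. node 4  ⊔preds=1  new=2  old=⊥  +wl: 
  step 6. node 5  ⊔preds=⊤  new=⊤  old=⊥  +wl: 2,3
  step 7. node 6  ⊔preds=4  new=4  old=⊥  +wl: 1,5
  step 8. node 0  ⊔preds=⊤  new=⊤  old=⊥  +wl: 
  step 9. node 2  ⊔preds=⊤  new=⊤  old=4  +wl: 0,6
  step 10. node 3  ⊔preds=⊤  new=⊤  old=1  +wl: 
  step 11. node 1  ⊔preds=4  new=⊤  old=1  +wl: 2,3,4
  step 12. node 5  ⊔preds=⊤  new=⊤  stable
  step 13. node 0  ⊔preds=⊤  new=⊤  stable
  step 14. node 6  ⊔preds=⊤  new=⊤  old=4  +wl: 1,5
  step 15. node 2  ⊔preds=⊤  new=⊤  stable
  step 16. node 3  ⊔preds=⊤  new=⊤  stable
  step 17. node 4  ⊔preds=⊤  new=⊤  old=2  +wl: 
  step 18. node 1  ⊔preds=⊤  new=⊤  stable
  step 19. node 5  ⊔preds=⊤  new=⊤  stable

Least fixpoint reached:
  node 0: ⊤
  node 1: ⊤
  node 2: ⊤
  node 3: ⊤
  node 4: ⊤
  node 5: ⊤
  node 6: ⊤

⊤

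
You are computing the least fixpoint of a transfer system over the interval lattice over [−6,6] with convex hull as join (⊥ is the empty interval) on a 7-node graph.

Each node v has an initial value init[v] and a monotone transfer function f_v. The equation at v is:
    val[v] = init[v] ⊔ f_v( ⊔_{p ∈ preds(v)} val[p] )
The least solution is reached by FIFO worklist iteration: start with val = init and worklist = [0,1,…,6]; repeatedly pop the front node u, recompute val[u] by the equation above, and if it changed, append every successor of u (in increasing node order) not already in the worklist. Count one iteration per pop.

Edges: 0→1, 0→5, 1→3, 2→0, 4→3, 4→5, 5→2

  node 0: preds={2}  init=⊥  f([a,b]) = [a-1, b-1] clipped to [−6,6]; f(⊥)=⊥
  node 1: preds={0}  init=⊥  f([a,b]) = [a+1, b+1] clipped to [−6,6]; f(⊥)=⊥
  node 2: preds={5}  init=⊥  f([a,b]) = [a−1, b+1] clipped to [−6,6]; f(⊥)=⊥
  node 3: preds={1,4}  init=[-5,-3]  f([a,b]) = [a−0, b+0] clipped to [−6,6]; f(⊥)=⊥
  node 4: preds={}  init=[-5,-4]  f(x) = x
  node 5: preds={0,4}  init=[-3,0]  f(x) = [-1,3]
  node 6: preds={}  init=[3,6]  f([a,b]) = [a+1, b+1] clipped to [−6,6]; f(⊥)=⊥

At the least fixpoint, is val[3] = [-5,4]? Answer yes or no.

Trace (16 dequeues):
  [1] u=0 | in ⊥ | out ⊥ | ==
  [2] u=1 | in ⊥ | out ⊥ | ==
  [3] u=2 | in [-3,0] | out [-4,1] | prev ⊥ | push {0}
  [4] u=3 | in [-5,-4] | out [-5,-3] | ==
  [5] u=4 | in ⊥ | out [-5,-4] | ==
  [6] u=5 | in [-5,-4] | out [-3,3] | prev [-3,0] | push {2}
  [7] u=6 | in ⊥ | out [3,6] | ==
  [8] u=0 | in [-4,1] | out [-5,0] | prev ⊥ | push {1,5}
  [9] u=2 | in [-3,3] | out [-4,4] | prev [-4,1] | push {0}
  [10] u=1 | in [-5,0] | out [-4,1] | prev ⊥ | push {3}
  [11] u=5 | in [-5,0] | out [-3,3] | ==
  [12] u=0 | in [-4,4] | out [-5,3] | prev [-5,0] | push {1,5}
  [13] u=3 | in [-5,1] | out [-5,1] | prev [-5,-3] | push {}
  [14] u=1 | in [-5,3] | out [-4,4] | prev [-4,1] | push {3}
  [15] u=5 | in [-5,3] | out [-3,3] | ==
  [16] u=3 | in [-5,4] | out [-5,4] | prev [-5,1] | push {}

Converged values:
  [0] [-5,3]
  [1] [-4,4]
  [2] [-4,4]
  [3] [-5,4]
  [4] [-5,-4]
  [5] [-3,3]
  [6] [3,6]

yes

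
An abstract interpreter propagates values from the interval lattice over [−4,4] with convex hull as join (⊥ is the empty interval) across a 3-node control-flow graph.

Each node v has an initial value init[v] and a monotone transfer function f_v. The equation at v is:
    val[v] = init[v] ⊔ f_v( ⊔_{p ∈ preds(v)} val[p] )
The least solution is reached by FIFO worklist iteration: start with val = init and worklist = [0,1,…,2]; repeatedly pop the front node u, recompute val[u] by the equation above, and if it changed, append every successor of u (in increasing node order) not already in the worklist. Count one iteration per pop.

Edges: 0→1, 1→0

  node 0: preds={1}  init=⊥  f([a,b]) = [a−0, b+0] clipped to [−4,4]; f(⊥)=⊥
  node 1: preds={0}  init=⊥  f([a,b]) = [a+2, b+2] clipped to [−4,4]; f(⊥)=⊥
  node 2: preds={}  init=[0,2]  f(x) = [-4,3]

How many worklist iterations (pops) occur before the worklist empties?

Trace (3 dequeues):
  [1] u=0 | in ⊥ | out ⊥ | ==
  [2] u=1 | in ⊥ | out ⊥ | ==
  [3] u=2 | in ⊥ | out [-4,3] | prev [0,2] | push {}

Converged values:
  [0] ⊥
  [1] ⊥
  [2] [-4,3]

3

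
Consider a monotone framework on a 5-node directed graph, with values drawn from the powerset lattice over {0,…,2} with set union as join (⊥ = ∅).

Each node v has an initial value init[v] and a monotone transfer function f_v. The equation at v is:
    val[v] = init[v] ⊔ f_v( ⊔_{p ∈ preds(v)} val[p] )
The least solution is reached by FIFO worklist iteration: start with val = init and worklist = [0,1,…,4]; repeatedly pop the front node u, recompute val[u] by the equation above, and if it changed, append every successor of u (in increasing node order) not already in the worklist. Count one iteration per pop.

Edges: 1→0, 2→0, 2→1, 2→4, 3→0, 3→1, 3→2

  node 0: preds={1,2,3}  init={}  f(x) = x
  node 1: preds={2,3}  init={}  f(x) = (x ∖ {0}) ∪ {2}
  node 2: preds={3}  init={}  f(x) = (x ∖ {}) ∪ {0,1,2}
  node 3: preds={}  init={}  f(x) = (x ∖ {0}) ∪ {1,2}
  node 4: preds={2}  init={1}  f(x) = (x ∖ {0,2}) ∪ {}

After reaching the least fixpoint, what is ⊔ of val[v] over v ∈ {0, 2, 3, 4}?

Worklist (9 pops):
  #1 pop 0: in={} → {} (no change)
  #2 pop 1: in={} → {2} (was {}); enqueue [0]
  #3 pop 2: in={} → {0,1,2} (was {}); enqueue [1]
  #4 pop 3: in={} → {1,2} (was {}); enqueue [2]
  #5 pop 4: in={0,1,2} → {1} (no change)
  #6 pop 0: in={0,1,2} → {0,1,2} (was {}); enqueue []
  #7 pop 1: in={0,1,2} → {1,2} (was {2}); enqueue [0]
  #8 pop 2: in={1,2} → {0,1,2} (no change)
  #9 pop 0: in={0,1,2} → {0,1,2} (no change)

Fixpoint:
  val[0] = {0,1,2}
  val[1] = {1,2}
  val[2] = {0,1,2}
  val[3] = {1,2}
  val[4] = {1}

{0,1,2}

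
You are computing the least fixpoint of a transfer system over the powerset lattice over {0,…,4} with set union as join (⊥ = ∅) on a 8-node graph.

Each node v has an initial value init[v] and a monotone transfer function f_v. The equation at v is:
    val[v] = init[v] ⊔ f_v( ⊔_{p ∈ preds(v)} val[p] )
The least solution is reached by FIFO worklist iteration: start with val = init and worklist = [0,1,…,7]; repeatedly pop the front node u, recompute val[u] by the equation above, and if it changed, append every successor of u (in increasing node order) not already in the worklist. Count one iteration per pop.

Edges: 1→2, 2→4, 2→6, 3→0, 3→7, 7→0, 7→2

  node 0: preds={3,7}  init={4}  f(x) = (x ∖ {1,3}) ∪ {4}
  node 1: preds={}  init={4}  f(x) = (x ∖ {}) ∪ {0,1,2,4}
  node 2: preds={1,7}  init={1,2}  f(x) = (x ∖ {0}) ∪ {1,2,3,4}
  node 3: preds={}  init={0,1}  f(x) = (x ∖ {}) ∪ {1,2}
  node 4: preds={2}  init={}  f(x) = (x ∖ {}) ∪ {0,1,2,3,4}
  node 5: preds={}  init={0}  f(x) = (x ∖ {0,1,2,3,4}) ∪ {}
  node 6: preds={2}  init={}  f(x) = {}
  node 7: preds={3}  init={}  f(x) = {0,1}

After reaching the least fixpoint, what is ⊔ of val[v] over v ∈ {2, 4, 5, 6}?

Trace (10 dequeues):
  [1] u=0 | in {0,1} | out {0,4} | prev {4} | push {}
  [2] u=1 | in {} | out {0,1,2,4} | prev {4} | push {}
  [3] u=2 | in {0,1,2,4} | out {1,2,3,4} | prev {1,2} | push {}
  [4] u=3 | in {} | out {0,1,2} | prev {0,1} | push {0}
  [5] u=4 | in {1,2,3,4} | out {0,1,2,3,4} | prev {} | push {}
  [6] u=5 | in {} | out {0} | ==
  [7] u=6 | in {1,2,3,4} | out {} | ==
  [8] u=7 | in {0,1,2} | out {0,1} | prev {} | push {2}
  [9] u=0 | in {0,1,2} | out {0,2,4} | prev {0,4} | push {}
  [10] u=2 | in {0,1,2,4} | out {1,2,3,4} | ==

Converged values:
  [0] {0,2,4}
  [1] {0,1,2,4}
  [2] {1,2,3,4}
  [3] {0,1,2}
  [4] {0,1,2,3,4}
  [5] {0}
  [6] {}
  [7] {0,1}

{0,1,2,3,4}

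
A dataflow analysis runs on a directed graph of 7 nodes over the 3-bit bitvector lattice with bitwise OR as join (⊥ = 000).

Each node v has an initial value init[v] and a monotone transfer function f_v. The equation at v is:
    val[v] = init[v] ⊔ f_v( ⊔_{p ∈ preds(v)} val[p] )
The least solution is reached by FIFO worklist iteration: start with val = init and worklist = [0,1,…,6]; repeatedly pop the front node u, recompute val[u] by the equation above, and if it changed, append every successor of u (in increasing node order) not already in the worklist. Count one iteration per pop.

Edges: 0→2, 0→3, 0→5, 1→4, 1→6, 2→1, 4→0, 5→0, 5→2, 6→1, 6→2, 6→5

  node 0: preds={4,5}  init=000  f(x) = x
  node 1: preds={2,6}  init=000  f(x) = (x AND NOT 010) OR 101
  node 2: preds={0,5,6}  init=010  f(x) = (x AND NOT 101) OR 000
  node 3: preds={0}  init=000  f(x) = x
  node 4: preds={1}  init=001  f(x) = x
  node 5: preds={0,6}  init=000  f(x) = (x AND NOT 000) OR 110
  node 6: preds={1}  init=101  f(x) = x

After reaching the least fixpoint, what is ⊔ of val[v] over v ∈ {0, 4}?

Iteration log — 11 steps:
  step 1. node 0  ⊔preds=001  new=001  old=000  +wl: 
  step 2. node 1  ⊔preds=111  new=101  old=000  +wl: 
  step 3. node 2  ⊔preds=101  new=010  stable
  step 4. node 3  ⊔preds=001  new=001  old=000  +wl: 
  step 5. node 4  ⊔preds=101  new=101  old=001  +wl: 0
  step 6. node 5  ⊔preds=101  new=111  old=000  +wl: 2
  step 7. node 6  ⊔preds=101  new=101  stable
  step 8. node 0  ⊔preds=111  new=111  old=001  +wl: 3,5
  step 9. node 2  ⊔preds=111  new=010  stable
  step 10. node 3  ⊔preds=111  new=111  old=001  +wl: 
  step 11. node 5  ⊔preds=111  new=111  stable

Least fixpoint reached:
  node 0: 111
  node 1: 101
  node 2: 010
  node 3: 111
  node 4: 101
  node 5: 111
  node 6: 101

111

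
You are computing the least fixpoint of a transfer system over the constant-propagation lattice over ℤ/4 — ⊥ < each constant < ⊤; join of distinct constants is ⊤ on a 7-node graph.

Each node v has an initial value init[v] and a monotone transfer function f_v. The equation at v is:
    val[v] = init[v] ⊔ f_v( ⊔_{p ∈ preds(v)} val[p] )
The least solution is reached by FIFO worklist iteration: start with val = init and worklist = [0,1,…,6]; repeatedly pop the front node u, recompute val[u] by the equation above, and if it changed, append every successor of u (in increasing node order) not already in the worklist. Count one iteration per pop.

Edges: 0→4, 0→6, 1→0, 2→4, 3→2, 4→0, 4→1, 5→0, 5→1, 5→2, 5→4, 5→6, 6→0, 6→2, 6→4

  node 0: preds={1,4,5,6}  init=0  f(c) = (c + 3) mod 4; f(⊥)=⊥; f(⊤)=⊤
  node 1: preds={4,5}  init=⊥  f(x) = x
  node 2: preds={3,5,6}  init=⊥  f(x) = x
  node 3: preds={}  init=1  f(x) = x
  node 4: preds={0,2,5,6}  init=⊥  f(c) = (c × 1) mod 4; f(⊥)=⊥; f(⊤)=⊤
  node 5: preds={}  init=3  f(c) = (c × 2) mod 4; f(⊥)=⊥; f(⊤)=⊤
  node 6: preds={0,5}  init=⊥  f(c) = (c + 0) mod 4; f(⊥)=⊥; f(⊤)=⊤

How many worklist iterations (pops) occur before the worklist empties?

Trace (12 dequeues):
  [1] u=0 | in 3 | out ⊤ | prev 0 | push {}
  [2] u=1 | in 3 | out 3 | prev ⊥ | push {0}
  [3] u=2 | in ⊤ | out ⊤ | prev ⊥ | push {}
  [4] u=3 | in ⊥ | out 1 | ==
  [5] u=4 | in ⊤ | out ⊤ | prev ⊥ | push {1}
  [6] u=5 | in ⊥ | out 3 | ==
  [7] u=6 | in ⊤ | out ⊤ | prev ⊥ | push {2,4}
  [8] u=0 | in ⊤ | out ⊤ | ==
  [9] u=1 | in ⊤ | out ⊤ | prev 3 | push {0}
  [10] u=2 | in ⊤ | out ⊤ | ==
  [11] u=4 | in ⊤ | out ⊤ | ==
  [12] u=0 | in ⊤ | out ⊤ | ==

Converged values:
  [0] ⊤
  [1] ⊤
  [2] ⊤
  [3] 1
  [4] ⊤
  [5] 3
  [6] ⊤

12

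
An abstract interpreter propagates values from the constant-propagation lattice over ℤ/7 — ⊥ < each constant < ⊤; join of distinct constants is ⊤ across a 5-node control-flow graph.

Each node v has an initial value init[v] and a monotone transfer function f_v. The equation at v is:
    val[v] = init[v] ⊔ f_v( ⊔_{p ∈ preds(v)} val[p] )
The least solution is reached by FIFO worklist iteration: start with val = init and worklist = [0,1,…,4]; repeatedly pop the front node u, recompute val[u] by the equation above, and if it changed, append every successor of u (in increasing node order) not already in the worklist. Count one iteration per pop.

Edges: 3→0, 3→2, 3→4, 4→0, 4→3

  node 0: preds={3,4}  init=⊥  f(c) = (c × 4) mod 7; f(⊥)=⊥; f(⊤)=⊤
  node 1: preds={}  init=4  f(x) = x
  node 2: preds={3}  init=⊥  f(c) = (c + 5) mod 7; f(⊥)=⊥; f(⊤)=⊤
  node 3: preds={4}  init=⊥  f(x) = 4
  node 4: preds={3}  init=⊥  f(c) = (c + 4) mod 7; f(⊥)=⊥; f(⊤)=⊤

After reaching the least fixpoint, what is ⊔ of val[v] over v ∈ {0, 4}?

Worklist (8 pops):
  #1 pop 0: in=⊥ → ⊥ (no change)
  #2 pop 1: in=⊥ → 4 (no change)
  #3 pop 2: in=⊥ → ⊥ (no change)
  #4 pop 3: in=⊥ → 4 (was ⊥); enqueue [0,2]
  #5 pop 4: in=4 → 1 (was ⊥); enqueue [3]
  #6 pop 0: in=⊤ → ⊤ (was ⊥); enqueue []
  #7 pop 2: in=4 → 2 (was ⊥); enqueue []
  #8 pop 3: in=1 → 4 (no change)

Fixpoint:
  val[0] = ⊤
  val[1] = 4
  val[2] = 2
  val[3] = 4
  val[4] = 1

⊤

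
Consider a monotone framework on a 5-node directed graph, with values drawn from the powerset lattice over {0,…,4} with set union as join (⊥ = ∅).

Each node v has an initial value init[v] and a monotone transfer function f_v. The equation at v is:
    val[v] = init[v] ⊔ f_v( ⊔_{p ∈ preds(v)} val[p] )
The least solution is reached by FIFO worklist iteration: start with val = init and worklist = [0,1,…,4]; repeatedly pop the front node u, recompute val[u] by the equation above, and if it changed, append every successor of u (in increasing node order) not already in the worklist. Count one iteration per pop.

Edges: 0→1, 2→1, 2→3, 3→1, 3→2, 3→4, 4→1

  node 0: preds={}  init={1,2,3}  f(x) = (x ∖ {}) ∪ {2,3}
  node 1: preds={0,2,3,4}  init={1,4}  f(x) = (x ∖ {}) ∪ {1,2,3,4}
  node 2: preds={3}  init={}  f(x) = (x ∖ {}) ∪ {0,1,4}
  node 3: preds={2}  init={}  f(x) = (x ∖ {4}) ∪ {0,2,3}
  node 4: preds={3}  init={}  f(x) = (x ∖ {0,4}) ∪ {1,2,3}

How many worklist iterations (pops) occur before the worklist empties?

9

Worklist (9 pops):
  #1 pop 0: in={} → {1,2,3} (no change)
  #2 pop 1: in={1,2,3} → {1,2,3,4} (was {1,4}); enqueue []
  #3 pop 2: in={} → {0,1,4} (was {}); enqueue [1]
  #4 pop 3: in={0,1,4} → {0,1,2,3} (was {}); enqueue [2]
  #5 pop 4: in={0,1,2,3} → {1,2,3} (was {}); enqueue []
  #6 pop 1: in={0,1,2,3,4} → {0,1,2,3,4} (was {1,2,3,4}); enqueue []
  #7 pop 2: in={0,1,2,3} → {0,1,2,3,4} (was {0,1,4}); enqueue [1,3]
  #8 pop 1: in={0,1,2,3,4} → {0,1,2,3,4} (no change)
  #9 pop 3: in={0,1,2,3,4} → {0,1,2,3} (no change)

Fixpoint:
  val[0] = {1,2,3}
  val[1] = {0,1,2,3,4}
  val[2] = {0,1,2,3,4}
  val[3] = {0,1,2,3}
  val[4] = {1,2,3}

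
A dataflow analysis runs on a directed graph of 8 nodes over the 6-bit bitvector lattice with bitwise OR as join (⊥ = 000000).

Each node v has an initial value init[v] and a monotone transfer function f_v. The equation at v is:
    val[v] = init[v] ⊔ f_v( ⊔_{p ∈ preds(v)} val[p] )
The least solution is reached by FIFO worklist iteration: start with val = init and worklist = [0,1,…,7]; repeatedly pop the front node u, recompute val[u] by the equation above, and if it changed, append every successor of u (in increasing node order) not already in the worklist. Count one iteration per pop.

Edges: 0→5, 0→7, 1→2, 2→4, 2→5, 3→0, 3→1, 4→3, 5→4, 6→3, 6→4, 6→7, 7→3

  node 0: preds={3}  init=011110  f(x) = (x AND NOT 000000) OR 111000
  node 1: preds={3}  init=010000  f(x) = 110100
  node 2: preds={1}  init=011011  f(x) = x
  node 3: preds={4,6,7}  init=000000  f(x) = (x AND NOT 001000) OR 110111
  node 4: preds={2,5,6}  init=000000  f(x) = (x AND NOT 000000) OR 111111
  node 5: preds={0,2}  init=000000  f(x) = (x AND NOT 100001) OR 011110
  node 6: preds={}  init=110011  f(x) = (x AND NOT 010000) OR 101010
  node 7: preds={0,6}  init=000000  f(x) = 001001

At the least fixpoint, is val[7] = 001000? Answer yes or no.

no

Iteration log — 14 steps:
  step 1. node 0  ⊔preds=000000  new=111110  old=011110  +wl: 
  step 2. node 1  ⊔preds=000000  new=110100  old=010000  +wl: 
  step 3. node 2  ⊔preds=110100  new=111111  old=011011  +wl: 
  step 4. node 3  ⊔preds=110011  new=110111  old=000000  +wl: 0,1
  step 5. node 4  ⊔preds=111111  new=111111  old=000000  +wl: 3
  step 6. node 5  ⊔preds=111111  new=011110  old=000000  +wl: 4
  step 7. node 6  ⊔preds=000000  new=111011  old=110011  +wl: 
  step 8. node 7  ⊔preds=111111  new=001001  old=000000  +wl: 
  step 9. node 0  ⊔preds=110111  new=111111  old=111110  +wl: 5,7
  step 10. node 1  ⊔preds=110111  new=110100  stable
  step 11. node 3  ⊔preds=111111  new=110111  stable
  step 12. node 4  ⊔preds=111111  new=111111  stable
  step 13. node 5  ⊔preds=111111  new=011110  stable
  step 14. node 7  ⊔preds=111111  new=001001  stable

Least fixpoint reached:
  node 0: 111111
  node 1: 110100
  node 2: 111111
  node 3: 110111
  node 4: 111111
  node 5: 011110
  node 6: 111011
  node 7: 001001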